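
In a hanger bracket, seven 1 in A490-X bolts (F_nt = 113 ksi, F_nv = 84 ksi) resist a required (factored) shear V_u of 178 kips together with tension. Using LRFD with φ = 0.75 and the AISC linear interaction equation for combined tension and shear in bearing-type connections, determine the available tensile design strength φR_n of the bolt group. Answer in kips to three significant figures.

A_b = π·1²/4 = 0.7854 in²; f_rv = 178 / (7 × 0.7854) = 32.38 ksi.
F'_nt = 1.3 F_nt − (F_nt / φF_nv) f_rv = 1.3·113 − (113/(0.75·84))·32.38 = 88.83 ksi, capped at F_nt → F'_nt = 88.83 ksi.
R_n = F'_nt · A_b · n = 88.83 × 0.7854 × 7 = 488.4 kips.
Design strength φR_n = 0.75 × 488.4 = 366 kips.

366 kips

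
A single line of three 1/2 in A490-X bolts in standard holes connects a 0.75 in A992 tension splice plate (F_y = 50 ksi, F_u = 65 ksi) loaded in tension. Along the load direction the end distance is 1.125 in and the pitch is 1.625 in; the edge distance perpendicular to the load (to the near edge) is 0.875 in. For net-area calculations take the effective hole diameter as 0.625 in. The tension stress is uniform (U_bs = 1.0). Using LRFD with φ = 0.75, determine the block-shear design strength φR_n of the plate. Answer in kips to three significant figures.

82.3 kips

Shear plane L_v = 1.125 + 2·1.625 = 4.375 in; A_gv = 4.375 × 0.75 = 3.281 in².
A_nv = (4.375 − 2.5·0.625) × 0.75 = 2.109 in².
A_nt = (0.875 − 0.5·0.625) × 0.75 = 0.4219 in².
0.6 F_u A_nv = 82.27 kips; 0.6 F_y A_gv = 98.44 kips → shear rupture governs the shear term.
R_n = 82.27 + 1.0 × 65 × 0.4219 = 109.7 kips.
Design strength φR_n = 0.75 × 109.7 = 82.3 kips.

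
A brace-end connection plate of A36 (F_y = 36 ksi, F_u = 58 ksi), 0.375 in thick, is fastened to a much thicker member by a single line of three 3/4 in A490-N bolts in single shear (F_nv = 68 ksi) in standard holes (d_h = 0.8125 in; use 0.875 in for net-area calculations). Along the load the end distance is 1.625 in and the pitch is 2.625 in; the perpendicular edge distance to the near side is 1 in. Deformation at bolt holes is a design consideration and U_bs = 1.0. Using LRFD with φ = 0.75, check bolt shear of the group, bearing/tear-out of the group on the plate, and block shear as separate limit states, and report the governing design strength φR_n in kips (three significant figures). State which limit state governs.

Bolt shear: A_b = π·0.75²/4 = 0.4418 in²; R_n = 68 × 0.4418 × 3 × 1 = 90.12 kips → 0.75 × 90.12 = 67.6 kips.
Bearing: edge l_c = 1.219, r_n = 31.81 kips; interior l_c = 1.812, r_n = 39.15 kips; R_n = 31.81 + 2·39.15 = 110.1 kips → 82.6 kips.
Block shear: A_gv = 2.578, A_nv = 1.758, A_nt = 0.2109 in²; R_n = min(0.6F_uA_nv, 0.6F_yA_gv) + U_bs·F_u·A_nt = 67.92 kips → 50.9 kips.
Block shear governs: 50.9 kips.

50.9 kips (block shear governs)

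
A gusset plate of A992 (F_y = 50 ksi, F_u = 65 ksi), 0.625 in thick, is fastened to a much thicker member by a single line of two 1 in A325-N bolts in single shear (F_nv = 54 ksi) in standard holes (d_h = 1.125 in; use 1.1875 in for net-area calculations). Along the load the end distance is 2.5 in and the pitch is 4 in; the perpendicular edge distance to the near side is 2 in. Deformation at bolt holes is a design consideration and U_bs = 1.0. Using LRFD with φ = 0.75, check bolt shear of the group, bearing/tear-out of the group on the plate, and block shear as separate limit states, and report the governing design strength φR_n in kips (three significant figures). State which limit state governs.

63.6 kips (bolt shear governs)

Bolt shear: A_b = π·1²/4 = 0.7854 in²; R_n = 54 × 0.7854 × 2 × 1 = 84.82 kips → 0.75 × 84.82 = 63.6 kips.
Bearing: edge l_c = 1.938, r_n = 94.45 kips; interior l_c = 2.875, r_n = 97.5 kips; R_n = 94.45 + 1·97.5 = 192 kips → 144 kips.
Block shear: A_gv = 4.062, A_nv = 2.949, A_nt = 0.8789 in²; R_n = min(0.6F_uA_nv, 0.6F_yA_gv) + U_bs·F_u·A_nt = 172.1 kips → 129 kips.
Bolt shear governs: 63.6 kips.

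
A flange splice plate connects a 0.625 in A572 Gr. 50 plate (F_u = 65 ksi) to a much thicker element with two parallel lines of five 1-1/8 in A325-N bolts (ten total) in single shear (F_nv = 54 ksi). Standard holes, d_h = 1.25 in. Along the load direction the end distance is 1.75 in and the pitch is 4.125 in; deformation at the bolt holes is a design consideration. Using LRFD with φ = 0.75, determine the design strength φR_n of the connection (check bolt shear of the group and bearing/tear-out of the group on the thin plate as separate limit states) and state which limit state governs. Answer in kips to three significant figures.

Bolt shear: A_b = π·1.125²/4 = 0.994 in²; R_n = 54 × 0.994 × 10 × 1 = 536.8 kips → 0.75 × 536.8 = 403 kips.
Bearing (1.2 l_c t F_u ≤ 2.4 d t F_u): upper limit = 2.4·1.125·0.625·65 = 109.7 kips.
  Edge l_c = 1.75 − 1.25/2 = 1.125 → r_n = 54.84 kips; interior l_c = 4.125 − 1.25 = 2.875 → r_n = 109.7 kips.
  R_n,bearing = 2·54.84 + 8·109.7 = 987.2 kips → 0.75 × 987.2 = 740 kips.
Bolt shear governs: 403 kips.

403 kips (bolt shear governs)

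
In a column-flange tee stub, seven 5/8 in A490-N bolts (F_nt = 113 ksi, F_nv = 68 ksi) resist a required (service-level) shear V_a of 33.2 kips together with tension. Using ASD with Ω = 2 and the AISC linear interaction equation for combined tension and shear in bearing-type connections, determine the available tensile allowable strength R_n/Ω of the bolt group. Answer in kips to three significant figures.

A_b = π·0.625²/4 = 0.3068 in²; f_rv = 33.2 / (7 × 0.3068) = 15.46 ksi.
F'_nt = 1.3 F_nt − (Ω F_nt / F_nv) f_rv = 1.3·113 − (2·113/68)·15.46 = 95.52 ksi, capped at F_nt → F'_nt = 95.52 ksi.
R_n = F'_nt · A_b · n = 95.52 × 0.3068 × 7 = 205.1 kips.
Allowable strength R_n/Ω = 205.1 / 2 = 103 kips.

103 kips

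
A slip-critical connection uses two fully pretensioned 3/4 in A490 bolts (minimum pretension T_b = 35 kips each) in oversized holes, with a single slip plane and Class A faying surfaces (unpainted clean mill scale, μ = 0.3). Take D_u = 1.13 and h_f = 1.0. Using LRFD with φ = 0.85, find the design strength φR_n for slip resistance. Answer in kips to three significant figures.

20.2 kips

R_n = μ · D_u · h_f · T_b · n_s · n_b = 0.3 × 1.13 × 1.0 × 35 × 1 × 2 = 23.73 kips.
Design strength φR_n = 0.85 × 23.73 = 20.2 kips.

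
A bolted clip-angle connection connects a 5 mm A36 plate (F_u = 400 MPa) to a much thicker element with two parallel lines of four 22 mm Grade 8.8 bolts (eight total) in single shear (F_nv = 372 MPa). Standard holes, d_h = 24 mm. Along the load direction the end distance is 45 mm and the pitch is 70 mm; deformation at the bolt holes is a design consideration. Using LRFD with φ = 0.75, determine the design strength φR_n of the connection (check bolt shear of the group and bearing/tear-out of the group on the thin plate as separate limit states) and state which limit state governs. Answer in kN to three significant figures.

Bolt shear: A_b = π·22²/4 = 380.1 mm²; R_n = 372 × 380.1 × 8 × 1 / 1000 = 1131 kN → 0.75 × 1131 = 848 kN.
Bearing (1.2 l_c t F_u ≤ 2.4 d t F_u): upper limit = 2.4·22·5·400 / 1000 = 105.6 kN.
  Edge l_c = 45 − 24/2 = 33 → r_n = 79.2 kN; interior l_c = 70 − 24 = 46 → r_n = 105.6 kN.
  R_n,bearing = 2·79.2 + 6·105.6 = 792 kN → 0.75 × 792 = 594 kN.
Bearing governs: 594 kN.

594 kN (bearing governs)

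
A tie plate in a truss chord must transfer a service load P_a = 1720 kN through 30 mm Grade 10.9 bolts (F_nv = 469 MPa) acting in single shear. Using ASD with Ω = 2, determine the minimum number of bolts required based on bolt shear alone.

A_b = π·30²/4 = 706.9 mm².
Per-bolt allowable strength R_n/Ω = 469 × 706.9 × 1 / 1000 / 2 = 165.8 kN.
n ≥ 1720 / 165.8 = 10.38 → use 11 bolts.

11 bolts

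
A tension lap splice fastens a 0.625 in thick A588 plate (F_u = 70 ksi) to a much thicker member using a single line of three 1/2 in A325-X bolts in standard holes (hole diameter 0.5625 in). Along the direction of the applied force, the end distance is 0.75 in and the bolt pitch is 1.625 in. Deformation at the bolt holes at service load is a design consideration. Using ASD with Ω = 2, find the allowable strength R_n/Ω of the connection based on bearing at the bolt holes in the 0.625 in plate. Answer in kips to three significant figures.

Per bolt r_n = 1.2 l_c t F_u ≤ 2.4 d t F_u; upper limit = 2.4 × 0.5 × 0.625 × 70 = 52.5 kips.
Edge bolt: l_c = 0.75 − 0.5625/2 = 0.4688 in → 1.2 × 0.4688 × 0.625 × 70 = 24.61 → r_n = 24.61 kips.
Interior bolts: l_c = 1.625 − 0.5625 = 1.062 in → 1.2 × 1.062 × 0.625 × 70 = 55.78 → r_n = 52.5 kips.
R_n = 1 × 24.61 + 2 × 52.5 = 129.6 kips.
Allowable strength R_n/Ω = 129.6 / 2 = 64.8 kips.

64.8 kips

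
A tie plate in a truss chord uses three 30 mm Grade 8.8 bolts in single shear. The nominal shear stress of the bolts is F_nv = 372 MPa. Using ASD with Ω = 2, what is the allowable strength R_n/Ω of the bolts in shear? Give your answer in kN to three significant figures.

A_b = π × 30² / 4 = 706.9 mm².
R_n = F_nv · A_b · n · n_s = 372 × 706.9 × 3 × 1 / 1000 = 788.9 kN.
Allowable strength R_n/Ω = 788.9 / 2 = 394 kN.

394 kN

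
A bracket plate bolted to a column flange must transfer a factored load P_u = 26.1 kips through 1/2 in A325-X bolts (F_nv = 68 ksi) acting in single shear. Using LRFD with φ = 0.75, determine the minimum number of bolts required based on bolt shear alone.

A_b = π·0.5²/4 = 0.1963 in².
Per-bolt design strength φR_n = 0.75 × 68 × 0.1963 × 1 = 10.01 kips.
n ≥ 26.1 / 10.01 = 2.606 → use 3 bolts.

3 bolts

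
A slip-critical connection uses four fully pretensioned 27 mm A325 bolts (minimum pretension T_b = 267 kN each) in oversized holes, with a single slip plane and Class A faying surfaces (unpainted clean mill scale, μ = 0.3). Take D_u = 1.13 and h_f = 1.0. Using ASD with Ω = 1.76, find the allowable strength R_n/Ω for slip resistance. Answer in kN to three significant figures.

R_n = μ · D_u · h_f · T_b · n_s · n_b = 0.3 × 1.13 × 1.0 × 267 × 1 × 4 = 362.1 kN.
Allowable strength R_n/Ω = 362.1 / 1.76 = 206 kN.

206 kN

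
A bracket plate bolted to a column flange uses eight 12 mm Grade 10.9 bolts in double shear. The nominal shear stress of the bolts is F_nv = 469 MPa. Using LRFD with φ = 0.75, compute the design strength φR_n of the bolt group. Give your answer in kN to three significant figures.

637 kN

A_b = π × 12² / 4 = 113.1 mm².
R_n = F_nv · A_b · n · n_s = 469 × 113.1 × 8 × 2 / 1000 = 848.7 kN.
Design strength φR_n = 0.75 × 848.7 = 637 kN.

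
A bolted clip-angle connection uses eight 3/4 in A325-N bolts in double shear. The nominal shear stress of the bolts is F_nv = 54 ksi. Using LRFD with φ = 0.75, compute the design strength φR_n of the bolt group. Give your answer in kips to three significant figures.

A_b = π × 0.75² / 4 = 0.4418 in².
R_n = F_nv · A_b · n · n_s = 54 × 0.4418 × 8 × 2 = 381.7 kips.
Design strength φR_n = 0.75 × 381.7 = 286 kips.

286 kips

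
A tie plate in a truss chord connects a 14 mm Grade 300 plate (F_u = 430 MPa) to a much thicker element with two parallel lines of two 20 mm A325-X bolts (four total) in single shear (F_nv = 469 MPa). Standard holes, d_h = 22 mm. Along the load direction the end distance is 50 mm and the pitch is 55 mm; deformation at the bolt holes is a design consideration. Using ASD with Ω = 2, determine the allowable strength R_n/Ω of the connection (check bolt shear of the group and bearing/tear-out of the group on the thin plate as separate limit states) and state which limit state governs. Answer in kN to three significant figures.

295 kN (bolt shear governs)

Bolt shear: A_b = π·20²/4 = 314.2 mm²; R_n = 469 × 314.2 × 4 × 1 / 1000 = 589.4 kN → 589.4 / 2 = 295 kN.
Bearing (1.2 l_c t F_u ≤ 2.4 d t F_u): upper limit = 2.4·20·14·430 / 1000 = 289 kN.
  Edge l_c = 50 − 22/2 = 39 → r_n = 281.7 kN; interior l_c = 55 − 22 = 33 → r_n = 238.4 kN.
  R_n,bearing = 2·281.7 + 2·238.4 = 1040 kN → 1040 / 2 = 520 kN.
Bolt shear governs: 295 kN.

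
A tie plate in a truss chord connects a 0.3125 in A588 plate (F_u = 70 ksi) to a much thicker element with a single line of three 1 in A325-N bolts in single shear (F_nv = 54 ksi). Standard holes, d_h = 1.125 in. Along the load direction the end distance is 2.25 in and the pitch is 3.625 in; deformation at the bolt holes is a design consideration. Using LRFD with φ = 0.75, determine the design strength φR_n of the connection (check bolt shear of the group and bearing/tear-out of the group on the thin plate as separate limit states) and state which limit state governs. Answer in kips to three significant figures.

95.4 kips (bolt shear governs)

Bolt shear: A_b = π·1²/4 = 0.7854 in²; R_n = 54 × 0.7854 × 3 × 1 = 127.2 kips → 0.75 × 127.2 = 95.4 kips.
Bearing (1.2 l_c t F_u ≤ 2.4 d t F_u): upper limit = 2.4·1·0.3125·70 = 52.5 kips.
  Edge l_c = 2.25 − 1.125/2 = 1.688 → r_n = 44.3 kips; interior l_c = 3.625 − 1.125 = 2.5 → r_n = 52.5 kips.
  R_n,bearing = 1·44.3 + 2·52.5 = 149.3 kips → 0.75 × 149.3 = 112 kips.
Bolt shear governs: 95.4 kips.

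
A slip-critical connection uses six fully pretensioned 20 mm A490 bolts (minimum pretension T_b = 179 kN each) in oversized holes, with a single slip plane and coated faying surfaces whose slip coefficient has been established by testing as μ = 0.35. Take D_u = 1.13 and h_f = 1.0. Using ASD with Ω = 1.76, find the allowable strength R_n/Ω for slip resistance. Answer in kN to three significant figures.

R_n = μ · D_u · h_f · T_b · n_s · n_b = 0.35 × 1.13 × 1.0 × 179 × 1 × 6 = 424.8 kN.
Allowable strength R_n/Ω = 424.8 / 1.76 = 241 kN.

241 kN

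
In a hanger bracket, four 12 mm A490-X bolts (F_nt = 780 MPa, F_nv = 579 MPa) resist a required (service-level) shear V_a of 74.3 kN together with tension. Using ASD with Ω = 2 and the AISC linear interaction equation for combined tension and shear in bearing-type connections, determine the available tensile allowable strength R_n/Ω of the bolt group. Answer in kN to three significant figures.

129 kN

A_b = π·12²/4 = 113.1 mm²; f_rv = 74.3 × 1000 / (4 × 113.1) = 164.2 MPa.
F'_nt = 1.3 F_nt − (Ω F_nt / F_nv) f_rv = 1.3·780 − (2·780/579)·164.2 = 571.5 MPa, capped at F_nt → F'_nt = 571.5 MPa.
R_n = F'_nt · A_b · n = 571.5 × 113.1 × 4 / 1000 = 258.5 kN.
Allowable strength R_n/Ω = 258.5 / 2 = 129 kN.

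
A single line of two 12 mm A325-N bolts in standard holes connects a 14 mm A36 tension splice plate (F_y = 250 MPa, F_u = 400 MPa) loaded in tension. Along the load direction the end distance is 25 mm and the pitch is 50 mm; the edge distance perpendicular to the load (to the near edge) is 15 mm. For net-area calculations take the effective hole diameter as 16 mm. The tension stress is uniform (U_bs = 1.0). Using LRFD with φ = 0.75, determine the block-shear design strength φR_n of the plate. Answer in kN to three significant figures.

148 kN

Shear plane L_v = 25 + 1·50 = 75 mm; A_gv = 75 × 14 = 1050 mm².
A_nv = (75 − 1.5·16) × 14 = 714 mm².
A_nt = (15 − 0.5·16) × 14 = 98 mm².
0.6 F_u A_nv = 171.4 kN; 0.6 F_y A_gv = 157.5 kN → shear yielding governs the shear term.
R_n = 157.5 + 1.0 × 400 × 98 / 1000 = 196.7 kN.
Design strength φR_n = 0.75 × 196.7 = 148 kN.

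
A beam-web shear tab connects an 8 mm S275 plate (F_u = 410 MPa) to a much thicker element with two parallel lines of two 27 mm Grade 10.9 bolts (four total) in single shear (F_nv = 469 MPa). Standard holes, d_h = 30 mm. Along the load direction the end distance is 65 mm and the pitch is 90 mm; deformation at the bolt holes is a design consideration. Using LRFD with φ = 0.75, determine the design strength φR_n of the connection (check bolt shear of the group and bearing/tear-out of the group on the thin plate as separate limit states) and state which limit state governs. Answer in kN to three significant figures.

614 kN (bearing governs)

Bolt shear: A_b = π·27²/4 = 572.6 mm²; R_n = 469 × 572.6 × 4 × 1 / 1000 = 1074 kN → 0.75 × 1074 = 806 kN.
Bearing (1.2 l_c t F_u ≤ 2.4 d t F_u): upper limit = 2.4·27·8·410 / 1000 = 212.5 kN.
  Edge l_c = 65 − 30/2 = 50 → r_n = 196.8 kN; interior l_c = 90 − 30 = 60 → r_n = 212.5 kN.
  R_n,bearing = 2·196.8 + 2·212.5 = 818.7 kN → 0.75 × 818.7 = 614 kN.
Bearing governs: 614 kN.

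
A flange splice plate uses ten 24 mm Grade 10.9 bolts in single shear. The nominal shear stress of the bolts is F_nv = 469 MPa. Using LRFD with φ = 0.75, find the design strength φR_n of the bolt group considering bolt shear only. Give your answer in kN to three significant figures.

1590 kN

A_b = π × 24² / 4 = 452.4 mm².
R_n = F_nv · A_b · n · n_s = 469 × 452.4 × 10 × 1 / 1000 = 2122 kN.
Design strength φR_n = 0.75 × 2122 = 1590 kN.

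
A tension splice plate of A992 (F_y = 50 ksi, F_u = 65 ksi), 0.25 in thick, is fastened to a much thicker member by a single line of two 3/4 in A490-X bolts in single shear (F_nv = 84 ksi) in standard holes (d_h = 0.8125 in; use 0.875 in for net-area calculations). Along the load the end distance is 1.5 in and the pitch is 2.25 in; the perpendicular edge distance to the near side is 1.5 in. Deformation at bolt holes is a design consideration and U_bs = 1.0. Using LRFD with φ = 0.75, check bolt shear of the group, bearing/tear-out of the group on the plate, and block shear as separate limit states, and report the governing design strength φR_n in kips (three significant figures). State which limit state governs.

30.8 kips (block shear governs)

Bolt shear: A_b = π·0.75²/4 = 0.4418 in²; R_n = 84 × 0.4418 × 2 × 1 = 74.22 kips → 0.75 × 74.22 = 55.7 kips.
Bearing: edge l_c = 1.094, r_n = 21.33 kips; interior l_c = 1.438, r_n = 28.03 kips; R_n = 21.33 + 1·28.03 = 49.36 kips → 37 kips.
Block shear: A_gv = 0.9375, A_nv = 0.6094, A_nt = 0.2656 in²; R_n = min(0.6F_uA_nv, 0.6F_yA_gv) + U_bs·F_u·A_nt = 41.03 kips → 30.8 kips.
Block shear governs: 30.8 kips.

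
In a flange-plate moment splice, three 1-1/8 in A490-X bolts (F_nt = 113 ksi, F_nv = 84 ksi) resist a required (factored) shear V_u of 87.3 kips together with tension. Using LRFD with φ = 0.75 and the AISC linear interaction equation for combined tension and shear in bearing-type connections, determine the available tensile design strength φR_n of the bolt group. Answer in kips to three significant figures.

A_b = π·1.125²/4 = 0.994 in²; f_rv = 87.3 / (3 × 0.994) = 29.28 ksi.
F'_nt = 1.3 F_nt − (F_nt / φF_nv) f_rv = 1.3·113 − (113/(0.75·84))·29.28 = 94.39 ksi, capped at F_nt → F'_nt = 94.39 ksi.
R_n = F'_nt · A_b · n = 94.39 × 0.994 × 3 = 281.5 kips.
Design strength φR_n = 0.75 × 281.5 = 211 kips.

211 kips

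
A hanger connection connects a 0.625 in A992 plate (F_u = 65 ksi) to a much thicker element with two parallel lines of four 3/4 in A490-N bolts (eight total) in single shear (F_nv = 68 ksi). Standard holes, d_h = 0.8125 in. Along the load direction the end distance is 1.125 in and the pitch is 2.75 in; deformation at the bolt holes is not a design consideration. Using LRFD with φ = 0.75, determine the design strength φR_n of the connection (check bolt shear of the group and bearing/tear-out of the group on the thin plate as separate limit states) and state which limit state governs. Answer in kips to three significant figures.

180 kips (bolt shear governs)

Bolt shear: A_b = π·0.75²/4 = 0.4418 in²; R_n = 68 × 0.4418 × 8 × 1 = 240.3 kips → 0.75 × 240.3 = 180 kips.
Bearing (1.5 l_c t F_u ≤ 3.0 d t F_u): upper limit = 3.0·0.75·0.625·65 = 91.41 kips.
  Edge l_c = 1.125 − 0.8125/2 = 0.7188 → r_n = 43.8 kips; interior l_c = 2.75 − 0.8125 = 1.938 → r_n = 91.41 kips.
  R_n,bearing = 2·43.8 + 6·91.41 = 636 kips → 0.75 × 636 = 477 kips.
Bolt shear governs: 180 kips.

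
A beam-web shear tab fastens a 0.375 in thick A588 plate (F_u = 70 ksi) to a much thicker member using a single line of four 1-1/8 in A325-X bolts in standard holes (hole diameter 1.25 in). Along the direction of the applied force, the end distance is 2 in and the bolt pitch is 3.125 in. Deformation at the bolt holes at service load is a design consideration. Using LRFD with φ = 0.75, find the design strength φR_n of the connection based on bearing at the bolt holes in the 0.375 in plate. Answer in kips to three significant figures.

Per bolt r_n = 1.2 l_c t F_u ≤ 2.4 d t F_u; upper limit = 2.4 × 1.125 × 0.375 × 70 = 70.88 kips.
Edge bolt: l_c = 2 − 1.25/2 = 1.375 in → 1.2 × 1.375 × 0.375 × 70 = 43.31 → r_n = 43.31 kips.
Interior bolts: l_c = 3.125 − 1.25 = 1.875 in → 1.2 × 1.875 × 0.375 × 70 = 59.06 → r_n = 59.06 kips.
R_n = 1 × 43.31 + 3 × 59.06 = 220.5 kips.
Design strength φR_n = 0.75 × 220.5 = 165 kips.

165 kips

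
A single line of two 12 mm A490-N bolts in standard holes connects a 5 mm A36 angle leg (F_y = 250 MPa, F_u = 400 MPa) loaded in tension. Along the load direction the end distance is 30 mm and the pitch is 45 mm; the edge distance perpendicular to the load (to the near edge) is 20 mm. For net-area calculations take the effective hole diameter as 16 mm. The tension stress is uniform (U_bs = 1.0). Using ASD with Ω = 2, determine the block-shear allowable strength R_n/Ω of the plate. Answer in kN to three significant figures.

40.1 kN

Shear plane L_v = 30 + 1·45 = 75 mm; A_gv = 75 × 5 = 375 mm².
A_nv = (75 − 1.5·16) × 5 = 255 mm².
A_nt = (20 − 0.5·16) × 5 = 60 mm².
0.6 F_u A_nv = 61.2 kN; 0.6 F_y A_gv = 56.25 kN → shear yielding governs the shear term.
R_n = 56.25 + 1.0 × 400 × 60 / 1000 = 80.25 kN.
Allowable strength R_n/Ω = 80.25 / 2 = 40.1 kN.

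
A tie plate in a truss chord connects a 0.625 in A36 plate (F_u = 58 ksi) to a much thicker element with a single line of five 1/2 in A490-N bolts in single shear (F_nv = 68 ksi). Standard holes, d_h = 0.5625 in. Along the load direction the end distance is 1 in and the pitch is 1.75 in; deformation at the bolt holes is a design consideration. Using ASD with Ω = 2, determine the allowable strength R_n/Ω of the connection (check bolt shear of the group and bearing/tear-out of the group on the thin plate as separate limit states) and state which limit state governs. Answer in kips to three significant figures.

33.4 kips (bolt shear governs)

Bolt shear: A_b = π·0.5²/4 = 0.1963 in²; R_n = 68 × 0.1963 × 5 × 1 = 66.76 kips → 66.76 / 2 = 33.4 kips.
Bearing (1.2 l_c t F_u ≤ 2.4 d t F_u): upper limit = 2.4·0.5·0.625·58 = 43.5 kips.
  Edge l_c = 1 − 0.5625/2 = 0.7188 → r_n = 31.27 kips; interior l_c = 1.75 − 0.5625 = 1.188 → r_n = 43.5 kips.
  R_n,bearing = 1·31.27 + 4·43.5 = 205.3 kips → 205.3 / 2 = 103 kips.
Bolt shear governs: 33.4 kips.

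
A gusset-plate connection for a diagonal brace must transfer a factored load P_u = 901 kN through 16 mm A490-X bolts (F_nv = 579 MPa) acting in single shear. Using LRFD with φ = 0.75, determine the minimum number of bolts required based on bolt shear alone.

11 bolts

A_b = π·16²/4 = 201.1 mm².
Per-bolt design strength φR_n = 0.75 × 579 × 201.1 × 1 / 1000 = 87.31 kN.
n ≥ 901 / 87.31 = 10.32 → use 11 bolts.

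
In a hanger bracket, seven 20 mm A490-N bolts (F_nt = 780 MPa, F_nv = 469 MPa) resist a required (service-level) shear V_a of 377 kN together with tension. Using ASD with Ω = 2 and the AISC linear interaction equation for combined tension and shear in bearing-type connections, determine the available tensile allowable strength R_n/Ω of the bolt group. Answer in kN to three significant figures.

A_b = π·20²/4 = 314.2 mm²; f_rv = 377 × 1000 / (7 × 314.2) = 171.4 MPa.
F'_nt = 1.3 F_nt − (Ω F_nt / F_nv) f_rv = 1.3·780 − (2·780/469)·171.4 = 443.8 MPa, capped at F_nt → F'_nt = 443.8 MPa.
R_n = F'_nt · A_b · n = 443.8 × 314.2 × 7 / 1000 = 975.9 kN.
Allowable strength R_n/Ω = 975.9 / 2 = 488 kN.

488 kN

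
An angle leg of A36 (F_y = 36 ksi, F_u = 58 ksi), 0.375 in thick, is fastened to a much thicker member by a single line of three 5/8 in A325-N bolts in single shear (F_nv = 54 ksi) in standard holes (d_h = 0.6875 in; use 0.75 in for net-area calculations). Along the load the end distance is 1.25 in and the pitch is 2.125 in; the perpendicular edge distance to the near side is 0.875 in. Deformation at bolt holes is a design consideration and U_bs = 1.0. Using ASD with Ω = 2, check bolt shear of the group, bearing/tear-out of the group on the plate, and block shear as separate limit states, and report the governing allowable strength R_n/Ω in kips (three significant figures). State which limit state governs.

Bolt shear: A_b = π·0.625²/4 = 0.3068 in²; R_n = 54 × 0.3068 × 3 × 1 = 49.7 kips → 49.7 / 2 = 24.9 kips.
Bearing: edge l_c = 0.9062, r_n = 23.65 kips; interior l_c = 1.438, r_n = 32.62 kips; R_n = 23.65 + 2·32.62 = 88.9 kips → 44.5 kips.
Block shear: A_gv = 2.062, A_nv = 1.359, A_nt = 0.1875 in²; R_n = min(0.6F_uA_nv, 0.6F_yA_gv) + U_bs·F_u·A_nt = 55.42 kips → 27.7 kips.
Bolt shear governs: 24.9 kips.

24.9 kips (bolt shear governs)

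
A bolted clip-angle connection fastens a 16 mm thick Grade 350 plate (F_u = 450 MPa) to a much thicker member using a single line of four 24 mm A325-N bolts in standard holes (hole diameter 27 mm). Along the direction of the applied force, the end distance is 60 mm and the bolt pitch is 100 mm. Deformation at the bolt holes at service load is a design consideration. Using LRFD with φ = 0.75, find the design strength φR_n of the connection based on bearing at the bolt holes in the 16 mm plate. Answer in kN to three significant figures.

Per bolt r_n = 1.2 l_c t F_u ≤ 2.4 d t F_u; upper limit = 2.4 × 24 × 16 × 450 / 1000 = 414.7 kN.
Edge bolt: l_c = 60 − 27/2 = 46.5 mm → 1.2 × 46.5 × 16 × 450 / 1000 = 401.8 → r_n = 401.8 kN.
Interior bolts: l_c = 100 − 27 = 73 mm → 1.2 × 73 × 16 × 450 / 1000 = 630.7 → r_n = 414.7 kN.
R_n = 1 × 401.8 + 3 × 414.7 = 1646 kN.
Design strength φR_n = 0.75 × 1646 = 1230 kN.

1230 kN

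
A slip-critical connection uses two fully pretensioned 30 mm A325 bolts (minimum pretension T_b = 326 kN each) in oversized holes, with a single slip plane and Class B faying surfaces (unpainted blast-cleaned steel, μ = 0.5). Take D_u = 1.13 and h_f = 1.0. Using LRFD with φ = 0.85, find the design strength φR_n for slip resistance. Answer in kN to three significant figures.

R_n = μ · D_u · h_f · T_b · n_s · n_b = 0.5 × 1.13 × 1.0 × 326 × 1 × 2 = 368.4 kN.
Design strength φR_n = 0.85 × 368.4 = 313 kN.

313 kN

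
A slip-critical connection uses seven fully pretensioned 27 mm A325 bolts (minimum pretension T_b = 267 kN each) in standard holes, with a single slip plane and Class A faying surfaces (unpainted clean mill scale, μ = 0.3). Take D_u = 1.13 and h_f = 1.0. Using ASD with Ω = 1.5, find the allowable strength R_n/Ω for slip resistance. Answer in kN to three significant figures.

422 kN

R_n = μ · D_u · h_f · T_b · n_s · n_b = 0.3 × 1.13 × 1.0 × 267 × 1 × 7 = 633.6 kN.
Allowable strength R_n/Ω = 633.6 / 1.5 = 422 kN.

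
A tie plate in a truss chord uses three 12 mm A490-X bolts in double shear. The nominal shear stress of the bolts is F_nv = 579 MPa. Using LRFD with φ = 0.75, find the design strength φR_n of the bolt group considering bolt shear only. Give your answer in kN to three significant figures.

A_b = π × 12² / 4 = 113.1 mm².
R_n = F_nv · A_b · n · n_s = 579 × 113.1 × 3 × 2 / 1000 = 392.9 kN.
Design strength φR_n = 0.75 × 392.9 = 295 kN.

295 kN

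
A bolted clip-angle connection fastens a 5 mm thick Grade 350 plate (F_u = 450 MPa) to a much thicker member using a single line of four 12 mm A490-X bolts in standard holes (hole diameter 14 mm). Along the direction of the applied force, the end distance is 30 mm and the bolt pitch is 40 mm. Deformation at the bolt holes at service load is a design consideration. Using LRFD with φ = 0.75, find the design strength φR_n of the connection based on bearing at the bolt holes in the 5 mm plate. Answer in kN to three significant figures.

Per bolt r_n = 1.2 l_c t F_u ≤ 2.4 d t F_u; upper limit = 2.4 × 12 × 5 × 450 / 1000 = 64.8 kN.
Edge bolt: l_c = 30 − 14/2 = 23 mm → 1.2 × 23 × 5 × 450 / 1000 = 62.1 → r_n = 62.1 kN.
Interior bolts: l_c = 40 − 14 = 26 mm → 1.2 × 26 × 5 × 450 / 1000 = 70.2 → r_n = 64.8 kN.
R_n = 1 × 62.1 + 3 × 64.8 = 256.5 kN.
Design strength φR_n = 0.75 × 256.5 = 192 kN.

192 kN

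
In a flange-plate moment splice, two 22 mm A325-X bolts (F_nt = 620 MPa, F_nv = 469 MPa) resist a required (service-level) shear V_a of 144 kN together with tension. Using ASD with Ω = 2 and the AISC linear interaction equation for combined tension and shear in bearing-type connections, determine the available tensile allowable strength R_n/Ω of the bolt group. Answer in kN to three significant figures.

116 kN

A_b = π·22²/4 = 380.1 mm²; f_rv = 144 × 1000 / (2 × 380.1) = 189.4 MPa.
F'_nt = 1.3 F_nt − (Ω F_nt / F_nv) f_rv = 1.3·620 − (2·620/469)·189.4 = 305.2 MPa, capped at F_nt → F'_nt = 305.2 MPa.
R_n = F'_nt · A_b · n = 305.2 × 380.1 × 2 / 1000 = 232 kN.
Allowable strength R_n/Ω = 232 / 2 = 116 kN.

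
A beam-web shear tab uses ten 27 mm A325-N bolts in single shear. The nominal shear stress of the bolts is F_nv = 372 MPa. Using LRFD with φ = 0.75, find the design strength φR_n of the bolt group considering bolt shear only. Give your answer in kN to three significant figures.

A_b = π × 27² / 4 = 572.6 mm².
R_n = F_nv · A_b · n · n_s = 372 × 572.6 × 10 × 1 / 1000 = 2130 kN.
Design strength φR_n = 0.75 × 2130 = 1600 kN.

1600 kN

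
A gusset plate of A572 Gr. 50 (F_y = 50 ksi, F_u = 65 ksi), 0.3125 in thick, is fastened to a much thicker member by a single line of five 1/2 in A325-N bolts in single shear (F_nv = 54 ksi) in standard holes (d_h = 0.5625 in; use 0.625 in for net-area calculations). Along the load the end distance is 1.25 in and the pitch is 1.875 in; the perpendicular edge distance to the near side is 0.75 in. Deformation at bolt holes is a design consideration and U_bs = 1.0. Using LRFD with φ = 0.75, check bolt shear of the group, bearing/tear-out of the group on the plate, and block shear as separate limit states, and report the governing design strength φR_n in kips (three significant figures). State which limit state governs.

Bolt shear: A_b = π·0.5²/4 = 0.1963 in²; R_n = 54 × 0.1963 × 5 × 1 = 53.01 kips → 0.75 × 53.01 = 39.8 kips.
Bearing: edge l_c = 0.9688, r_n = 23.61 kips; interior l_c = 1.312, r_n = 24.38 kips; R_n = 23.61 + 4·24.38 = 121.1 kips → 90.8 kips.
Block shear: A_gv = 2.734, A_nv = 1.855, A_nt = 0.1367 in²; R_n = min(0.6F_uA_nv, 0.6F_yA_gv) + U_bs·F_u·A_nt = 81.25 kips → 60.9 kips.
Bolt shear governs: 39.8 kips.

39.8 kips (bolt shear governs)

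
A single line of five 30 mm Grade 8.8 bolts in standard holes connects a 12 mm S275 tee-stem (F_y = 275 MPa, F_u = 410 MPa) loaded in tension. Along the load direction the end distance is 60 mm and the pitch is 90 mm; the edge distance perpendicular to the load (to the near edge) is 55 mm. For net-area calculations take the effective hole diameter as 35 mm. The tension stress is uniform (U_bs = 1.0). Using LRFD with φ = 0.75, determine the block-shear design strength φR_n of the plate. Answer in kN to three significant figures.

720 kN

Shear plane L_v = 60 + 4·90 = 420 mm; A_gv = 420 × 12 = 5040 mm².
A_nv = (420 − 4.5·35) × 12 = 3150 mm².
A_nt = (55 − 0.5·35) × 12 = 450 mm².
0.6 F_u A_nv = 774.9 kN; 0.6 F_y A_gv = 831.6 kN → shear rupture governs the shear term.
R_n = 774.9 + 1.0 × 410 × 450 / 1000 = 959.4 kN.
Design strength φR_n = 0.75 × 959.4 = 720 kN.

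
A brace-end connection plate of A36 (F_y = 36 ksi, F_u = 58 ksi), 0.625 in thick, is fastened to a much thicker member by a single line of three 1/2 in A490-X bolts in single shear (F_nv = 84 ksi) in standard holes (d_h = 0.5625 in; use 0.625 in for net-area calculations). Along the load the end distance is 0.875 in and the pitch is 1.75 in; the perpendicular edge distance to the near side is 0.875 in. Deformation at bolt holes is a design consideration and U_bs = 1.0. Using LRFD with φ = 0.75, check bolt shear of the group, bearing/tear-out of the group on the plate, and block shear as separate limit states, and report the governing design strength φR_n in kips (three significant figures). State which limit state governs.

Bolt shear: A_b = π·0.5²/4 = 0.1963 in²; R_n = 84 × 0.1963 × 3 × 1 = 49.48 kips → 0.75 × 49.48 = 37.1 kips.
Bearing: edge l_c = 0.5938, r_n = 25.83 kips; interior l_c = 1.188, r_n = 43.5 kips; R_n = 25.83 + 2·43.5 = 112.8 kips → 84.6 kips.
Block shear: A_gv = 2.734, A_nv = 1.758, A_nt = 0.3516 in²; R_n = min(0.6F_uA_nv, 0.6F_yA_gv) + U_bs·F_u·A_nt = 79.45 kips → 59.6 kips.
Bolt shear governs: 37.1 kips.

37.1 kips (bolt shear governs)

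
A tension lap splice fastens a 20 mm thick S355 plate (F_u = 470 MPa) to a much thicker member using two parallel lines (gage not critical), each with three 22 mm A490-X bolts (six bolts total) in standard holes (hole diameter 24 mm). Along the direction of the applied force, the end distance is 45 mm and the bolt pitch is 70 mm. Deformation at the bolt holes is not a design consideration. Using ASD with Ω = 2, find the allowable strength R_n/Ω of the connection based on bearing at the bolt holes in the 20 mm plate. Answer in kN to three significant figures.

1710 kN

Per bolt r_n = 1.5 l_c t F_u ≤ 3.0 d t F_u; upper limit = 3.0 × 22 × 20 × 470 / 1000 = 620.4 kN.
Edge bolt: l_c = 45 − 24/2 = 33 mm → 1.5 × 33 × 20 × 470 / 1000 = 465.3 → r_n = 465.3 kN.
Interior bolts: l_c = 70 − 24 = 46 mm → 1.5 × 46 × 20 × 470 / 1000 = 648.6 → r_n = 620.4 kN.
R_n = 2 × 465.3 + 4 × 620.4 = 3412 kN.
Allowable strength R_n/Ω = 3412 / 2 = 1710 kN.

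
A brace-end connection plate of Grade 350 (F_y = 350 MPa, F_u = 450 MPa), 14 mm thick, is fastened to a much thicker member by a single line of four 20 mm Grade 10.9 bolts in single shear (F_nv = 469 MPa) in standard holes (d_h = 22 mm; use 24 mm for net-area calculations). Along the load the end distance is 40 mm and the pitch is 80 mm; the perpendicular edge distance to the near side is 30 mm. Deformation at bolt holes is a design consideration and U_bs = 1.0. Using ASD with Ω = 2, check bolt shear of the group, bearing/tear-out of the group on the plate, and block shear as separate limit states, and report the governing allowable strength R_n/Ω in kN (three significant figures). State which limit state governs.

295 kN (bolt shear governs)

Bolt shear: A_b = π·20²/4 = 314.2 mm²; R_n = 469 × 314.2 × 4 × 1 / 1000 = 589.4 kN → 589.4 / 2 = 295 kN.
Bearing: edge l_c = 29, r_n = 219.2 kN; interior l_c = 58, r_n = 302.4 kN; R_n = 219.2 + 3·302.4 = 1126 kN → 563 kN.
Block shear: A_gv = 3920, A_nv = 2744, A_nt = 252 mm²; R_n = min(0.6F_uA_nv, 0.6F_yA_gv) + U_bs·F_u·A_nt = 854.3 kN → 427 kN.
Bolt shear governs: 295 kN.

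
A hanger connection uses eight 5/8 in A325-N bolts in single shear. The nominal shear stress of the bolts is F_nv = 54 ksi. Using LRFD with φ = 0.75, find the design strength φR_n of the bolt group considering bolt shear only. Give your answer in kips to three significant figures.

A_b = π × 0.625² / 4 = 0.3068 in².
R_n = F_nv · A_b · n · n_s = 54 × 0.3068 × 8 × 1 = 132.5 kips.
Design strength φR_n = 0.75 × 132.5 = 99.4 kips.

99.4 kips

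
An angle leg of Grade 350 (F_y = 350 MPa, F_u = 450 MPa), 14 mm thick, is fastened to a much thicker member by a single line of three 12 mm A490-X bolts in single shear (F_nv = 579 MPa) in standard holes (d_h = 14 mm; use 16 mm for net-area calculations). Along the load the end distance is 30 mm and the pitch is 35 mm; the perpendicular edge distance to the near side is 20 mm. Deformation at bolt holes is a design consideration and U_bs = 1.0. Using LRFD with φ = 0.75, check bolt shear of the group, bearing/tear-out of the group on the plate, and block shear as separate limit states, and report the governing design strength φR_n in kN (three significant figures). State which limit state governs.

147 kN (bolt shear governs)

Bolt shear: A_b = π·12²/4 = 113.1 mm²; R_n = 579 × 113.1 × 3 × 1 / 1000 = 196.5 kN → 0.75 × 196.5 = 147 kN.
Bearing: edge l_c = 23, r_n = 173.9 kN; interior l_c = 21, r_n = 158.8 kN; R_n = 173.9 + 2·158.8 = 491.4 kN → 369 kN.
Block shear: A_gv = 1400, A_nv = 840, A_nt = 168 mm²; R_n = min(0.6F_uA_nv, 0.6F_yA_gv) + U_bs·F_u·A_nt = 302.4 kN → 227 kN.
Bolt shear governs: 147 kN.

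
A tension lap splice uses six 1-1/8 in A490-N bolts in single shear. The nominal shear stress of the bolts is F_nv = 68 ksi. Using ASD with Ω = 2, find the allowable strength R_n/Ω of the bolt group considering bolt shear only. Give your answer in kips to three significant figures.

203 kips

A_b = π × 1.125² / 4 = 0.994 in².
R_n = F_nv · A_b · n · n_s = 68 × 0.994 × 6 × 1 = 405.6 kips.
Allowable strength R_n/Ω = 405.6 / 2 = 203 kips.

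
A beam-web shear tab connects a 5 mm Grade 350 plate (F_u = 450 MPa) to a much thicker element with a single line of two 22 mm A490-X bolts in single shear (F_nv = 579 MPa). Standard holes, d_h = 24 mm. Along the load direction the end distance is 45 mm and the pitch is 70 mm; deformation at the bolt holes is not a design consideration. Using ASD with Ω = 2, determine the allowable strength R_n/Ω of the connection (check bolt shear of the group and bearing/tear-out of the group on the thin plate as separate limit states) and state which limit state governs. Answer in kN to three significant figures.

130 kN (bearing governs)

Bolt shear: A_b = π·22²/4 = 380.1 mm²; R_n = 579 × 380.1 × 2 × 1 / 1000 = 440.2 kN → 440.2 / 2 = 220 kN.
Bearing (1.5 l_c t F_u ≤ 3.0 d t F_u): upper limit = 3.0·22·5·450 / 1000 = 148.5 kN.
  Edge l_c = 45 − 24/2 = 33 → r_n = 111.4 kN; interior l_c = 70 − 24 = 46 → r_n = 148.5 kN.
  R_n,bearing = 1·111.4 + 1·148.5 = 259.9 kN → 259.9 / 2 = 130 kN.
Bearing governs: 130 kN.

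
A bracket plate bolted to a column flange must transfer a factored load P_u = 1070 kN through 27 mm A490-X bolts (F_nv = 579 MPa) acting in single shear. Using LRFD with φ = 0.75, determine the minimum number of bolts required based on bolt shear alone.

5 bolts

A_b = π·27²/4 = 572.6 mm².
Per-bolt design strength φR_n = 0.75 × 579 × 572.6 × 1 / 1000 = 248.6 kN.
n ≥ 1070 / 248.6 = 4.304 → use 5 bolts.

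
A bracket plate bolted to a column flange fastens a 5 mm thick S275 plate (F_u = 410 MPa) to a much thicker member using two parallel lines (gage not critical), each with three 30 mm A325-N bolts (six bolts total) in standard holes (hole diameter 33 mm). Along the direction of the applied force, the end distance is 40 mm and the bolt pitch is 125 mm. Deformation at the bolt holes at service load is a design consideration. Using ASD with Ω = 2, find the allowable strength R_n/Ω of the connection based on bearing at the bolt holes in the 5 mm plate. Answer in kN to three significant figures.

353 kN

Per bolt r_n = 1.2 l_c t F_u ≤ 2.4 d t F_u; upper limit = 2.4 × 30 × 5 × 410 / 1000 = 147.6 kN.
Edge bolt: l_c = 40 − 33/2 = 23.5 mm → 1.2 × 23.5 × 5 × 410 / 1000 = 57.81 → r_n = 57.81 kN.
Interior bolts: l_c = 125 − 33 = 92 mm → 1.2 × 92 × 5 × 410 / 1000 = 226.3 → r_n = 147.6 kN.
R_n = 2 × 57.81 + 4 × 147.6 = 706 kN.
Allowable strength R_n/Ω = 706 / 2 = 353 kN.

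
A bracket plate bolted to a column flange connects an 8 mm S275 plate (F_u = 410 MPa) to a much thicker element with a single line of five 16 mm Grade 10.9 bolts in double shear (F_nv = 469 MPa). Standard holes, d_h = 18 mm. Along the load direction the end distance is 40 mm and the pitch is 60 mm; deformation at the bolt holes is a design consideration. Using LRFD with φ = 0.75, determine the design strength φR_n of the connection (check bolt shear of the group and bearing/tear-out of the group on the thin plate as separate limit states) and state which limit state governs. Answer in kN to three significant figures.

469 kN (bearing governs)

Bolt shear: A_b = π·16²/4 = 201.1 mm²; R_n = 469 × 201.1 × 5 × 2 / 1000 = 943 kN → 0.75 × 943 = 707 kN.
Bearing (1.2 l_c t F_u ≤ 2.4 d t F_u): upper limit = 2.4·16·8·410 / 1000 = 126 kN.
  Edge l_c = 40 − 18/2 = 31 → r_n = 122 kN; interior l_c = 60 − 18 = 42 → r_n = 126 kN.
  R_n,bearing = 1·122 + 4·126 = 625.8 kN → 0.75 × 625.8 = 469 kN.
Bearing governs: 469 kN.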